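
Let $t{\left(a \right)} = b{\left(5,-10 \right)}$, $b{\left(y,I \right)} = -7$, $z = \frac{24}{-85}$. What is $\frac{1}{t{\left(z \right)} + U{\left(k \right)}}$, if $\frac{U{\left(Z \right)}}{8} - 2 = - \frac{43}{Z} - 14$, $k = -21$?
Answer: $- \frac{21}{1819} \approx -0.011545$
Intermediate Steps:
$z = - \frac{24}{85}$ ($z = 24 \left(- \frac{1}{85}\right) = - \frac{24}{85} \approx -0.28235$)
$t{\left(a \right)} = -7$
$U{\left(Z \right)} = -96 - \frac{344}{Z}$ ($U{\left(Z \right)} = 16 + 8 \left(- \frac{43}{Z} - 14\right) = 16 + 8 \left(-14 - \frac{43}{Z}\right) = 16 - \left(112 + \frac{344}{Z}\right) = -96 - \frac{344}{Z}$)
$\frac{1}{t{\left(z \right)} + U{\left(k \right)}} = \frac{1}{-7 - \left(96 + \frac{344}{-21}\right)} = \frac{1}{-7 - \frac{1672}{21}} = \frac{1}{- \frac{1819}{21}} = - \frac{21}{1819}$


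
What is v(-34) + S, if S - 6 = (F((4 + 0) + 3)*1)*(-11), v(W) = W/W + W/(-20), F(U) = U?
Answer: -683/10 ≈ -68.300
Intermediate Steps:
v(W) = 1 - W/20 (v(W) = 1 + W*(-1/20) = 1 - W/20)
S = -71 (S = 6 + (((4 + 0) + 3)*1)*(-11) = 6 + ((4 + 3)*1)*(-11) = 6 + (7*1)*(-11) = 6 + 7*(-11) = 6 - 77 = -71)
v(-34) + S = (1 - 1/20*(-34)) - 71 = (1 + 17/10) - 71 = 27/10 - 71 = -683/10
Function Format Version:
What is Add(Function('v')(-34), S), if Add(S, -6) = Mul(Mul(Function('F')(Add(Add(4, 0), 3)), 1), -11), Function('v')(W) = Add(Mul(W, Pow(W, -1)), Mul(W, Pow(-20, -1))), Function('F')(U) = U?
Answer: Rational(-683, 10) ≈ -68.300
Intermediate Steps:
Function('v')(W) = Add(1, Mul(Rational(-1, 20), W)) (Function('v')(W) = Add(1, Mul(W, Rational(-1, 20))) = Add(1, Mul(Rational(-1, 20), W)))
S = -71 (S = Add(6, Mul(Mul(Add(Add(4, 0), 3), 1), -11)) = Add(6, Mul(Mul(Add(4, 3), 1), -11)) = Add(6, Mul(Mul(7, 1), -11)) = Add(6, Mul(7, -11)) = Add(6, -77) = -71)
Add(Function('v')(-34), S) = Add(Add(1, Mul(Rational(-1, 20), -34)), -71) = Add(Add(1, Rational(17, 10)), -71) = Add(Rational(27, 10), -71) = Rational(-683, 10)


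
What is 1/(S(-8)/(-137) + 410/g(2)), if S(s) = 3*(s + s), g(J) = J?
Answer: 137/28133 ≈ 0.0048697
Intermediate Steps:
S(s) = 6*s (S(s) = 3*(2*s) = 6*s)
1/(S(-8)/(-137) + 410/g(2)) = 1/((6*(-8))/(-137) + 410/2) = 1/(-48*(-1/137) + 410*(½)) = 1/(48/137 + 205) = 1/(28133/137) = 137/28133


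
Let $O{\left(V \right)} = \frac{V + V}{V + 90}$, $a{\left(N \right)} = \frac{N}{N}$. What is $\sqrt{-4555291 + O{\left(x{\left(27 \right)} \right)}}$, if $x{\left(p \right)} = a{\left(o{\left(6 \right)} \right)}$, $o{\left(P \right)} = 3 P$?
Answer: $\frac{i \sqrt{37722364589}}{91} \approx 2134.3 i$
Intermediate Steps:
$a{\left(N \right)} = 1$
$x{\left(p \right)} = 1$
$O{\left(V \right)} = \frac{2 V}{90 + V}$
$\sqrt{-4555291 + O{\left(x{\left(27 \right)} \right)}} = \sqrt{-4555291 + 2 \cdot 1 \frac{1}{90 + 1}} = \sqrt{-4555291 + 2 \cdot 1 \cdot \frac{1}{91}} = \sqrt{-4555291 + \frac{2}{91}} = \sqrt{- \frac{414531479}{91}} = \frac{i \sqrt{37722364589}}{91}$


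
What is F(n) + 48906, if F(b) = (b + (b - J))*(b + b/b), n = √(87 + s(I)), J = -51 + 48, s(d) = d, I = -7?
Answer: 49069 + 20*√5 ≈ 49114.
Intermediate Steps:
J = -3
n = 4*√5 (n = √(87 - 7) = √80 = 4*√5 ≈ 8.9443)
F(b) = (1 + b)*(3 + 2*b) (F(b) = (b + (b - 1*(-3)))*(b + b/b) = (b + (b + 3))*(b + 1) = (b + (3 + b))*(1 + b) = (3 + 2*b)*(1 + b) = (1 + b)*(3 + 2*b))
F(n) + 48906 = (3 + 2*(4*√5)² + 5*(4*√5)) + 48906 = (3 + 2*80 + 20*√5) + 48906 = (3 + 160 + 20*√5) + 48906 = (163 + 20*√5) + 48906 = 49069 + 20*√5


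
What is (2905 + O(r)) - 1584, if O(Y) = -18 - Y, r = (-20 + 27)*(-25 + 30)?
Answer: 1268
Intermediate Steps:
r = 35 (r = 7*5 = 35)
(2905 + O(r)) - 1584 = (2905 + (-18 - 1*35)) - 1584 = (2905 + (-18 - 35)) - 1584 = (2905 - 53) - 1584 = 2852 - 1584 = 1268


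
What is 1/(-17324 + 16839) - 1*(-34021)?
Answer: 16500184/485 ≈ 34021.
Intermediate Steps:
1/(-17324 + 16839) - 1*(-34021) = 1/(-485) + 34021 = -1/485 + 34021 = 16500184/485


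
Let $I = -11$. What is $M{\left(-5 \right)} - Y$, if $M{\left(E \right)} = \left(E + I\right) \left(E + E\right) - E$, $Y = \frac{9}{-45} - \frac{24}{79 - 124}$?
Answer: $\frac{494}{3} \approx 164.67$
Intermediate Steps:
$Y = \frac{1}{3}$ ($Y = 9 \left(- \frac{1}{45}\right) - \frac{24}{79 - 124} = - \frac{1}{5} - \frac{24}{-45} = - \frac{1}{5} - - \frac{8}{15} = - \frac{1}{5} + \frac{8}{15} = \frac{1}{3} \approx 0.33333$)
$M{\left(E \right)} = - E + 2 E \left(-11 + E\right)$ ($M{\left(E \right)} = \left(E - 11\right) \left(E + E\right) - E = \left(-11 + E\right) 2 E - E = 2 E \left(-11 + E\right) - E = - E + 2 E \left(-11 + E\right)$)
$M{\left(-5 \right)} - Y = - 5 \left(-23 + 2 \left(-5\right)\right) - \frac{1}{3} = - 5 \left(-23 - 10\right) - \frac{1}{3} = \left(-5\right) \left(-33\right) - \frac{1}{3} = 165 - \frac{1}{3} = \frac{494}{3}$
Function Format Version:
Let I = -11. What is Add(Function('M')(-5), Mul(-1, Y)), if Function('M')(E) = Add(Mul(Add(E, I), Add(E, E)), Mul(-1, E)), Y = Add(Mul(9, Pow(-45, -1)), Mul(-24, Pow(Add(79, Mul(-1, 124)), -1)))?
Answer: Rational(494, 3) ≈ 164.67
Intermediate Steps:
Y = Rational(1, 3) (Y = Add(Mul(9, Rational(-1, 45)), Mul(-24, Pow(Add(79, -124), -1))) = Add(Rational(-1, 5), Mul(-24, Pow(-45, -1))) = Add(Rational(-1, 5), Mul(-24, Rational(-1, 45))) = Add(Rational(-1, 5), Rational(8, 15)) = Rational(1, 3) ≈ 0.33333)
Function('M')(E) = Add(Mul(-1, E), Mul(2, E, Add(-11, E))) (Function('M')(E) = Add(Mul(Add(E, -11), Add(E, E)), Mul(-1, E)) = Add(Mul(Add(-11, E), Mul(2, E)), Mul(-1, E)) = Add(Mul(2, E, Add(-11, E)), Mul(-1, E)) = Add(Mul(-1, E), Mul(2, E, Add(-11, E))))
Add(Function('M')(-5), Mul(-1, Y)) = Add(Mul(-5, Add(-23, Mul(2, -5))), Mul(-1, Rational(1, 3))) = Add(Mul(-5, Add(-23, -10)), Rational(-1, 3)) = Add(Mul(-5, -33), Rational(-1, 3)) = Add(165, Rational(-1, 3)) = Rational(494, 3)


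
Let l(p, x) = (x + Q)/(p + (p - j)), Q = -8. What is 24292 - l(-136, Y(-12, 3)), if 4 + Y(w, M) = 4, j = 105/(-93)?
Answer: 203979676/8397 ≈ 24292.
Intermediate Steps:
j = -35/31 (j = 105*(-1/93) = -35/31 ≈ -1.1290)
Y(w, M) = 0 (Y(w, M) = -4 + 4 = 0)
l(p, x) = (-8 + x)/(35/31 + 2*p) (l(p, x) = (x - 8)/(p + (p - 1*(-35/31))) = (-8 + x)/(p + (p + 35/31)) = (-8 + x)/(p + (35/31 + p)) = (-8 + x)/(35/31 + 2*p))
24292 - l(-136, Y(-12, 3)) = 24292 - 31*(-8 + 0)/(35 + 62*(-136)) = 24292 - 31*(-8)/(35 - 8432) = 24292 - 31*(-8)/(-8397) = 24292 - 31*(-1)*(-8)/8397 = 24292 - 1*248/8397 = 24292 - 248/8397 = 203979676/8397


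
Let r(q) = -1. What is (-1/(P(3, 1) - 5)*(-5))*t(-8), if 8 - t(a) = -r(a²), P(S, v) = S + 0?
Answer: -35/2 ≈ -17.500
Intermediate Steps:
P(S, v) = S
t(a) = 7 (t(a) = 8 - (-1)*(-1) = 8 - 1*1 = 8 - 1 = 7)
(-1/(P(3, 1) - 5)*(-5))*t(-8) = (-1/(3 - 5)*(-5))*7 = (-1/(-2)*(-5))*7 = (-1*(-½)*(-5))*7 = ((½)*(-5))*7 = -5/2*7 = -35/2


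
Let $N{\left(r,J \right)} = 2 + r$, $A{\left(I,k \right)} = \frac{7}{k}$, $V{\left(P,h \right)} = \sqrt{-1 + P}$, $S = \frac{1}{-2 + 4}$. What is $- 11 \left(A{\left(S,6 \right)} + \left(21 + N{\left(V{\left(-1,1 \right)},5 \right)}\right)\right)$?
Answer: $- \frac{1595}{6} - 11 i \sqrt{2} \approx -265.83 - 15.556 i$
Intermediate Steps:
$S = \frac{1}{2} \approx 0.5$
$- 11 \left(A{\left(S,6 \right)} + \left(21 + N{\left(V{\left(-1,1 \right)},5 \right)}\right)\right) = - 11 \left(\frac{7}{6} + \left(21 + \left(2 + \sqrt{-1 - 1}\right)\right)\right) = - 11 \left(7 \cdot \frac{1}{6} + \left(21 + \left(2 + \sqrt{-2}\right)\right)\right) = - 11 \left(\frac{7}{6} + \left(21 + \left(2 + i \sqrt{2}\right)\right)\right) = - 11 \left(\frac{7}{6} + \left(23 + i \sqrt{2}\right)\right) = - 11 \left(\frac{145}{6} + i \sqrt{2}\right) = - \frac{1595}{6} - 11 i \sqrt{2}$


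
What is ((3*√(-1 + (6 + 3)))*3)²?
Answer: 648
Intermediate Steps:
((3*√(-1 + (6 + 3)))*3)² = ((3*√(-1 + 9))*3)² = ((3*√8)*3)² = ((3*(2*√2))*3)² = ((6*√2)*3)² = (18*√2)² = 648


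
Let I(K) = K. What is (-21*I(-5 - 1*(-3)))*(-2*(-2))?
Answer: 168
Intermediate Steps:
(-21*I(-5 - 1*(-3)))*(-2*(-2)) = (-21*(-5 - 1*(-3)))*(-2*(-2)) = -21*(-5 + 3)*4 = -21*(-2)*4 = 42*4 = 168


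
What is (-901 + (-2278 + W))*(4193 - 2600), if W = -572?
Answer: -5975343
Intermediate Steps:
(-901 + (-2278 + W))*(4193 - 2600) = (-901 + (-2278 - 572))*(4193 - 2600) = (-901 - 2850)*1593 = -3751*1593 = -5975343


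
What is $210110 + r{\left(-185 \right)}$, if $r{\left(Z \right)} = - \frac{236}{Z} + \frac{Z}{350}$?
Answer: $\frac{108837367}{518} \approx 2.1011 \cdot 10^{5}$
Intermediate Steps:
$r{\left(Z \right)} = - \frac{236}{Z} + \frac{Z}{350}$ ($r{\left(Z \right)} = - \frac{236}{Z} + Z \frac{1}{350} = - \frac{236}{Z} + \frac{Z}{350}$)
$210110 + r{\left(-185 \right)} = 210110 + \left(- \frac{236}{-185} + \frac{1}{350} \left(-185\right)\right) = 210110 - - \frac{387}{518} = 210110 + \left(\frac{236}{185} - \frac{37}{70}\right) = 210110 + \frac{387}{518} = \frac{108837367}{518}$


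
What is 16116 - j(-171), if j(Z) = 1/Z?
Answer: 2755837/171 ≈ 16116.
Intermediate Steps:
16116 - j(-171) = 16116 - 1/(-171) = 16116 - 1*(-1/171) = 16116 + 1/171 = 2755837/171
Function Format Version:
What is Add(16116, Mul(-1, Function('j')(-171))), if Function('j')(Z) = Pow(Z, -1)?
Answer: Rational(2755837, 171) ≈ 16116.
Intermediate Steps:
Add(16116, Mul(-1, Function('j')(-171))) = Add(16116, Mul(-1, Pow(-171, -1))) = Add(16116, Mul(-1, Rational(-1, 171))) = Add(16116, Rational(1, 171)) = Rational(2755837, 171)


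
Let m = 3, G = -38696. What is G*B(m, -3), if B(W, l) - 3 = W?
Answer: -232176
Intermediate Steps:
B(W, l) = 3 + W
G*B(m, -3) = -38696*(3 + 3) = -38696*6 = -232176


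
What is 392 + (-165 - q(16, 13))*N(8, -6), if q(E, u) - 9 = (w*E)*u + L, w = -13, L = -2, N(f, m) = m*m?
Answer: 91544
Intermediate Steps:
N(f, m) = m²
q(E, u) = 7 - 13*E*u (q(E, u) = 9 + ((-13*E)*u - 2) = 9 + (-13*E*u - 2) = 9 + (-2 - 13*E*u) = 7 - 13*E*u)
392 + (-165 - q(16, 13))*N(8, -6) = 392 + (-165 - (7 - 13*16*13))*(-6)² = 392 + (-165 - (7 - 2704))*36 = 392 + (-165 - 1*(-2697))*36 = 392 + (-165 + 2697)*36 = 392 + 2532*36 = 392 + 91152 = 91544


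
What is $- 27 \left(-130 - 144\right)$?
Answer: $7398$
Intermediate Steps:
$- 27 \left(-130 - 144\right) = \left(-27\right) \left(-274\right) = 7398$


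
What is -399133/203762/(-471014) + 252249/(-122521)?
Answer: -24209486988074039/11758922916678028 ≈ -2.0588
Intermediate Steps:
-399133/203762/(-471014) + 252249/(-122521) = -399133*1/203762*(-1/471014) + 252249*(-1/122521) = -399133/203762*(-1/471014) - 252249/122521 = 399133/95974754668 - 252249/122521 = -24209486988074039/11758922916678028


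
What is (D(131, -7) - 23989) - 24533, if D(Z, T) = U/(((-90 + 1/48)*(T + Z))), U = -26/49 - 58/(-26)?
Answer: -4138310043942/85287293 ≈ -48522.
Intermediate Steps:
U = 1083/637 (U = -26*1/49 - 58*(-1/26) = -26/49 + 29/13 = 1083/637 ≈ 1.7002)
D(Z, T) = 1083/(637*(-4319*T/48 - 4319*Z/48)) (D(Z, T) = 1083/(637*(((-90 + 1/48)*(T + Z)))) = 1083/(637*((-4319*(T + Z)/48))) = 1083/(637*(-4319*T/48 - 4319*Z/48)))
(D(131, -7) - 23989) - 24533 = (-51984/(2751203*(-7) + 2751203*131) - 23989) - 24533 = (-51984/(-19258421 + 360407593) - 23989) - 24533 = (-51984/341149172 - 23989) - 24533 = (-51984*1/341149172 - 23989) - 24533 = (-12996/85287293 - 23989) - 24533 = -2045956884773/85287293 - 24533 = -4138310043942/85287293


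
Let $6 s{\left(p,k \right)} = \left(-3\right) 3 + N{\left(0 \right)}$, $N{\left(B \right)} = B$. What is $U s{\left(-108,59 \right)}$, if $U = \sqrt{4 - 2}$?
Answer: $- \frac{3 \sqrt{2}}{2} \approx -2.1213$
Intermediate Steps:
$s{\left(p,k \right)} = - \frac{3}{2}$ ($s{\left(p,k \right)} = \frac{\left(-3\right) 3 + 0}{6} = \frac{-9 + 0}{6} = \frac{1}{6} \left(-9\right) = - \frac{3}{2}$)
$U = \sqrt{2} \approx 1.4142$
$U s{\left(-108,59 \right)} = \sqrt{2} \left(- \frac{3}{2}\right) = - \frac{3 \sqrt{2}}{2}$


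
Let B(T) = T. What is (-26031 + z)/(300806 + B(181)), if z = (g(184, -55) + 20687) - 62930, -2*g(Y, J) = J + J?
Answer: -68219/300987 ≈ -0.22665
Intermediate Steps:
g(Y, J) = -J (g(Y, J) = -(J + J)/2 = -J)
z = -42188 (z = (-1*(-55) + 20687) - 62930 = (55 + 20687) - 62930 = 20742 - 62930 = -42188)
(-26031 + z)/(300806 + B(181)) = (-26031 - 42188)/(300806 + 181) = -68219/300987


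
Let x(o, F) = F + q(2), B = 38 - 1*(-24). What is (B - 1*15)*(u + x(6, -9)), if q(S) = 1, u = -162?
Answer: -7990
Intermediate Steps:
B = 62 (B = 38 + 24 = 62)
x(o, F) = 1 + F (x(o, F) = F + 1 = 1 + F)
(B - 1*15)*(u + x(6, -9)) = (62 - 1*15)*(-162 + (1 - 9)) = (62 - 15)*(-162 - 8) = 47*(-170) = -7990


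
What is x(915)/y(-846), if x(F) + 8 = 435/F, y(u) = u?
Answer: 51/5734 ≈ 0.0088943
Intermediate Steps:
x(F) = -8 + 435/F
x(915)/y(-846) = (-8 + 435/915)/(-846) = (-8 + 435*(1/915))*(-1/846) = (-8 + 29/61)*(-1/846) = -459/61*(-1/846) = 51/5734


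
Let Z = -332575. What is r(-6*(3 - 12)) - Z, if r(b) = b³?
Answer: 490039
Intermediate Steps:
r(-6*(3 - 12)) - Z = (-6*(3 - 12))³ - 1*(-332575) = (-6*(-9))³ + 332575 = 54³ + 332575 = 157464 + 332575 = 490039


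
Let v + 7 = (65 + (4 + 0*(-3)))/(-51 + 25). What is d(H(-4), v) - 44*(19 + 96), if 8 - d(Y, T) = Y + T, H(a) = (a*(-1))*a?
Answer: -130685/26 ≈ -5026.3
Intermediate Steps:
H(a) = -a² (H(a) = (-a)*a = -a²)
v = -251/26 (v = -7 + (65 + (4 + 0*(-3)))/(-51 + 25) = -7 + (65 + (4 + 0))/(-26) = -7 + (65 + 4)*(-1/26) = -7 + 69*(-1/26) = -7 - 69/26 = -251/26 ≈ -9.6538)
d(Y, T) = 8 - T - Y (d(Y, T) = 8 - (Y + T) = 8 - (T + Y) = 8 + (-T - Y) = 8 - T - Y)
d(H(-4), v) - 44*(19 + 96) = (8 - 1*(-251/26) - (-1)*(-4)²) - 44*(19 + 96) = (8 + 251/26 - (-1)*16) - 44*115 = (8 + 251/26 - 1*(-16)) - 5060 = (8 + 251/26 + 16) - 5060 = 875/26 - 5060 = -130685/26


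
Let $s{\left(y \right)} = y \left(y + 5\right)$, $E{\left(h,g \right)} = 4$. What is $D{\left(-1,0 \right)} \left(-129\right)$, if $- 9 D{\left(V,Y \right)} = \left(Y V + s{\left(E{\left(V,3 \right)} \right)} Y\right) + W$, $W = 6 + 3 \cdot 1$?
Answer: $129$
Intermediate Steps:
$s{\left(y \right)} = y \left(5 + y\right)$
$W = 9$ ($W = 6 + 3 = 9$)
$D{\left(V,Y \right)} = -1 - 4 Y - \frac{V Y}{9}$ ($D{\left(V,Y \right)} = - \frac{\left(Y V + 4 \left(5 + 4\right) Y\right) + 9}{9} = - \frac{\left(V Y + 4 \cdot 9 Y\right) + 9}{9} = - \frac{\left(V Y + 36 Y\right) + 9}{9} = - \frac{\left(36 Y + V Y\right) + 9}{9} = - \frac{9 + 36 Y + V Y}{9} = -1 - 4 Y - \frac{V Y}{9}$)
$D{\left(-1,0 \right)} \left(-129\right) = \left(-1 - 0 - \left(- \frac{1}{9}\right) 0\right) \left(-129\right) = \left(-1 + 0 + 0\right) \left(-129\right) = \left(-1\right) \left(-129\right) = 129$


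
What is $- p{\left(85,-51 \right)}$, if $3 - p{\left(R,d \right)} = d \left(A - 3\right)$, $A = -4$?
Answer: $354$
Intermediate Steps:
$p{\left(R,d \right)} = 3 + 7 d$ ($p{\left(R,d \right)} = 3 - d \left(-4 - 3\right) = 3 - d \left(-7\right) = 3 - - 7 d = 3 + 7 d$)
$- p{\left(85,-51 \right)} = - (3 + 7 \left(-51\right)) = - (3 - 357) = \left(-1\right) \left(-354\right) = 354$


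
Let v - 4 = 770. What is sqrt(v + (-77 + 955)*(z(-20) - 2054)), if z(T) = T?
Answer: I*sqrt(1820198) ≈ 1349.1*I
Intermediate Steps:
v = 774 (v = 4 + 770 = 774)
sqrt(v + (-77 + 955)*(z(-20) - 2054)) = sqrt(774 + (-77 + 955)*(-20 - 2054)) = sqrt(774 + 878*(-2074)) = sqrt(774 - 1820972) = sqrt(-1820198) = I*sqrt(1820198)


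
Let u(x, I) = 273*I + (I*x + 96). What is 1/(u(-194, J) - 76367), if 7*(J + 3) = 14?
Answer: -1/76350 ≈ -1.3098e-5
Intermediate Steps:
J = -1 (J = -3 + (1/7)*14 = -3 + 2 = -1)
u(x, I) = 96 + 273*I + I*x (u(x, I) = 273*I + (96 + I*x) = 96 + 273*I + I*x)
1/(u(-194, J) - 76367) = 1/((96 + 273*(-1) - 1*(-194)) - 76367) = 1/((96 - 273 + 194) - 76367) = 1/(17 - 76367) = 1/(-76350) = -1/76350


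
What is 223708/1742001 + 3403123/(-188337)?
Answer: -1962037058509/109361080779 ≈ -17.941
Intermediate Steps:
223708/1742001 + 3403123/(-188337) = 223708*(1/1742001) + 3403123*(-1/188337) = 223708/1742001 - 3403123/188337 = -1962037058509/109361080779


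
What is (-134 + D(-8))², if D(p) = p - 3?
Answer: 21025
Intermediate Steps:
D(p) = -3 + p
(-134 + D(-8))² = (-134 + (-3 - 8))² = (-134 - 11)² = (-145)² = 21025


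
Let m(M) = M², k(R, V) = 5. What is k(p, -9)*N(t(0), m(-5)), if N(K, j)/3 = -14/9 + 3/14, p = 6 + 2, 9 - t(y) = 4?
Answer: -845/42 ≈ -20.119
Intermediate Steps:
t(y) = 5 (t(y) = 9 - 1*4 = 9 - 4 = 5)
p = 8
N(K, j) = -169/42 (N(K, j) = 3*(-14/9 + 3/14) = 3*(-169/126) = -169/42)
k(p, -9)*N(t(0), m(-5)) = 5*(-169/42) = -845/42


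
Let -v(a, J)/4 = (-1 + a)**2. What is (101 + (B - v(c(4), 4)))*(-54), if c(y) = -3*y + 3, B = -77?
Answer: -22896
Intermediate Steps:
c(y) = 3 - 3*y
v(a, J) = -4*(-1 + a)**2
(101 + (B - v(c(4), 4)))*(-54) = (101 + (-77 - (-4)*(-1 + (3 - 3*4))**2))*(-54) = (101 + (-77 - (-4)*(-1 + (3 - 12))**2))*(-54) = (101 + (-77 - (-4)*(-1 - 9)**2))*(-54) = (101 + (-77 - (-4)*(-10)**2))*(-54) = (101 + (-77 - (-4)*100))*(-54) = (101 + (-77 - 1*(-400)))*(-54) = (101 + (-77 + 400))*(-54) = (101 + 323)*(-54) = 424*(-54) = -22896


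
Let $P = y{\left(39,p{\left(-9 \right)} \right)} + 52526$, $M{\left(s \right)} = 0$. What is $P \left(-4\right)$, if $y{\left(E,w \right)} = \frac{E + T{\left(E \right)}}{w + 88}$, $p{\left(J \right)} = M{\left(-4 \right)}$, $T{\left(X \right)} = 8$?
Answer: $- \frac{4622335}{22} \approx -2.1011 \cdot 10^{5}$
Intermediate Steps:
$p{\left(J \right)} = 0$
$y{\left(E,w \right)} = \frac{8 + E}{88 + w}$ ($y{\left(E,w \right)} = \frac{E + 8}{w + 88} = \frac{8 + E}{88 + w}$)
$P = \frac{4622335}{88}$ ($P = \frac{8 + 39}{88 + 0} + 52526 = \frac{1}{88} \cdot 47 + 52526 = \frac{47}{88} + 52526 = \frac{4622335}{88} \approx 52527.0$)
$P \left(-4\right) = \frac{4622335}{88} \left(-4\right) = - \frac{4622335}{22}$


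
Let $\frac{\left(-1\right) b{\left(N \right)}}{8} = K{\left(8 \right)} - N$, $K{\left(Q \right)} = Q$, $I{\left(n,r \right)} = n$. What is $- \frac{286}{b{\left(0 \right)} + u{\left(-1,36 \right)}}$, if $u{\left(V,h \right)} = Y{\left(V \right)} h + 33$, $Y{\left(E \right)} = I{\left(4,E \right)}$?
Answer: $- \frac{286}{113} \approx -2.531$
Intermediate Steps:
$Y{\left(E \right)} = 4$
$b{\left(N \right)} = -64 + 8 N$ ($b{\left(N \right)} = - 8 \left(8 - N\right) = -64 + 8 N$)
$u{\left(V,h \right)} = 33 + 4 h$ ($u{\left(V,h \right)} = 4 h + 33 = 33 + 4 h$)
$- \frac{286}{b{\left(0 \right)} + u{\left(-1,36 \right)}} = - \frac{286}{\left(-64 + 8 \cdot 0\right) + \left(33 + 4 \cdot 36\right)} = - \frac{286}{\left(-64 + 0\right) + \left(33 + 144\right)} = - \frac{286}{-64 + 177} = - \frac{286}{113}$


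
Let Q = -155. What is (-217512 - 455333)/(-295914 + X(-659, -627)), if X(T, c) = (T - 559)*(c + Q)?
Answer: -672845/656562 ≈ -1.0248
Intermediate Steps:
X(T, c) = (-559 + T)*(-155 + c) (X(T, c) = (T - 559)*(c - 155) = (-559 + T)*(-155 + c))
(-217512 - 455333)/(-295914 + X(-659, -627)) = (-217512 - 455333)/(-295914 + (86645 - 559*(-627) - 155*(-659) - 659*(-627))) = -672845/(-295914 + (86645 + 350493 + 102145 + 413193)) = -672845/(-295914 + 952476) = -672845/656562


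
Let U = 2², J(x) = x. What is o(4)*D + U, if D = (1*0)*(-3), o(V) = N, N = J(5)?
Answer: 4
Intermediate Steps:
N = 5
o(V) = 5
D = 0 (D = 0*(-3) = 0)
U = 4
o(4)*D + U = 5*0 + 4 = 0 + 4 = 4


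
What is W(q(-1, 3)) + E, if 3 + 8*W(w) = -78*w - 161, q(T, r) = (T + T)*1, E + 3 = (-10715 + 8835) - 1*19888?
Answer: -21772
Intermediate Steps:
E = -21771 (E = -3 + ((-10715 + 8835) - 1*19888) = -3 + (-1880 - 19888) = -3 - 21768 = -21771)
q(T, r) = 2*T (q(T, r) = (2*T)*1 = 2*T)
W(w) = -41/2 - 39*w/4 (W(w) = -3/8 + (-78*w - 161)/8 = -3/8 + (-161 - 78*w)/8 = -3/8 + (-161/8 - 39*w/4) = -41/2 - 39*w/4)
W(q(-1, 3)) + E = (-41/2 - 39*(-1)/2) - 21771 = (-41/2 - 39/4*(-2)) - 21771 = (-41/2 + 39/2) - 21771 = -1 - 21771 = -21772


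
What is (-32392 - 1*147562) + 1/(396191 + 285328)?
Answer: -122642070125/681519 ≈ -1.7995e+5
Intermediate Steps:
(-32392 - 1*147562) + 1/(396191 + 285328) = (-32392 - 147562) + 1/681519 = -179954 + 1/681519 = -122642070125/681519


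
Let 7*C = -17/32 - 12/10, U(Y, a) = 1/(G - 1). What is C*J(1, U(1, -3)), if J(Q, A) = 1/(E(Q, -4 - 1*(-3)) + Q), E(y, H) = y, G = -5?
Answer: -277/2240 ≈ -0.12366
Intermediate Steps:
U(Y, a) = -⅙ (U(Y, a) = 1/(-5 - 1) = 1/(-6) = -⅙)
C = -277/1120 (C = (-17/32 - 12/10)/7 = (-17*1/32 - 12*⅒)/7 = (-17/32 - 6/5)/7 = (⅐)*(-277/160) = -277/1120 ≈ -0.24732)
J(Q, A) = 1/(2*Q) (J(Q, A) = 1/(Q + Q) = 1/(2*Q))
C*J(1, U(1, -3)) = -277/(2240*1) = -277/2240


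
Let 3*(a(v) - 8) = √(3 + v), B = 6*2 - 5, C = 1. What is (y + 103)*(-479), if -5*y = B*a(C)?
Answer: -652877/15 ≈ -43525.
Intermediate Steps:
B = 7 (B = 12 - 5 = 7)
a(v) = 8 + √(3 + v)/3
y = -182/15 (y = -7*(8 + √(3 + 1)/3)/5 = -7*(8 + √4/3)/5 = -7*(8 + (⅓)*2)/5 = -7*(8 + ⅔)/5 = -7*26/(5*3) = -⅕*182/3 = -182/15 ≈ -12.133)
(y + 103)*(-479) = (-182/15 + 103)*(-479) = (1363/15)*(-479) = -652877/15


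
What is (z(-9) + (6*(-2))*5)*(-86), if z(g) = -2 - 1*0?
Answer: 5332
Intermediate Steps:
z(g) = -2 (z(g) = -2 + 0 = -2)
(z(-9) + (6*(-2))*5)*(-86) = (-2 + (6*(-2))*5)*(-86) = (-2 - 12*5)*(-86) = (-2 - 60)*(-86) = -62*(-86) = 5332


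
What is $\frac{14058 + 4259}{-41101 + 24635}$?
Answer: $- \frac{18317}{16466} \approx -1.1124$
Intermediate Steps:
$\frac{14058 + 4259}{-41101 + 24635} = \frac{18317}{-16466} = 18317 \left(- \frac{1}{16466}\right) = - \frac{18317}{16466}$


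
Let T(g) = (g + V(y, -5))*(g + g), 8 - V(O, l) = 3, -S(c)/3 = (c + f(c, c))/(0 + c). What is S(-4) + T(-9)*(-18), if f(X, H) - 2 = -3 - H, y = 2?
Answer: -5187/4 ≈ -1296.8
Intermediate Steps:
f(X, H) = -1 - H (f(X, H) = 2 + (-3 - H) = -1 - H)
S(c) = 3/c (S(c) = -3*(c + (-1 - c))/(0 + c) = -(-3)/c = 3/c)
V(O, l) = 5 (V(O, l) = 8 - 1*3 = 8 - 3 = 5)
T(g) = 2*g*(5 + g) (T(g) = (g + 5)*(g + g) = (5 + g)*(2*g) = 2*g*(5 + g))
S(-4) + T(-9)*(-18) = 3/(-4) + (2*(-9)*(5 - 9))*(-18) = 3*(-1/4) + (2*(-9)*(-4))*(-18) = -3/4 + 72*(-18) = -3/4 - 1296 = -5187/4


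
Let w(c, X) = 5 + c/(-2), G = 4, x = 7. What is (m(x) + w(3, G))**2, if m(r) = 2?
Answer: 121/4 ≈ 30.250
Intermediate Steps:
w(c, X) = 5 - c/2 (w(c, X) = 5 + c*(-1/2) = 5 - c/2)
(m(x) + w(3, G))**2 = (2 + (5 - 1/2*3))**2 = (2 + (5 - 3/2))**2 = (2 + 7/2)**2 = (11/2)**2 = 121/4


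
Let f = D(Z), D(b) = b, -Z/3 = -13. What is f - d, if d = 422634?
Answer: -422595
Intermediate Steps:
Z = 39 (Z = -3*(-13) = 39)
f = 39
f - d = 39 - 1*422634 = 39 - 422634 = -422595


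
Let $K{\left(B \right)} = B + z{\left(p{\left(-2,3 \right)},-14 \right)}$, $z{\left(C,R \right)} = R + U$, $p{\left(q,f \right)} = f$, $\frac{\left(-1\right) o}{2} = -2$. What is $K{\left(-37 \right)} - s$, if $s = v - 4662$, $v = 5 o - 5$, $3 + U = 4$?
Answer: $4597$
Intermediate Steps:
$o = 4$ ($o = \left(-2\right) \left(-2\right) = 4$)
$U = 1$ ($U = -3 + 4 = 1$)
$z{\left(C,R \right)} = 1 + R$ ($z{\left(C,R \right)} = R + 1 = 1 + R$)
$v = 15$ ($v = 5 \cdot 4 - 5 = 20 - 5 = 15$)
$K{\left(B \right)} = -13 + B$ ($K{\left(B \right)} = B + \left(1 - 14\right) = B - 13 = -13 + B$)
$s = -4647$ ($s = 15 - 4662 = -4647$)
$K{\left(-37 \right)} - s = \left(-13 - 37\right) - -4647 = -50 + 4647 = 4597$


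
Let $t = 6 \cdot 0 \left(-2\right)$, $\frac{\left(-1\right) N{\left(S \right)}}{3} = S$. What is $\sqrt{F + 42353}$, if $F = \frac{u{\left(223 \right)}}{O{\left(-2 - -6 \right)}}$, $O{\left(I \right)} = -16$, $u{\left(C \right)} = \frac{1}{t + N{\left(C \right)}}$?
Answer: $\frac{\sqrt{303288817197}}{2676} \approx 205.8$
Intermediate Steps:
$N{\left(S \right)} = - 3 S$
$t = 0$ ($t = 0 \left(-2\right) = 0$)
$u{\left(C \right)} = - \frac{1}{3 C}$ ($u{\left(C \right)} = \frac{1}{0 - 3 C} = \frac{1}{\left(-3\right) C} = - \frac{1}{3 C}$)
$F = \frac{1}{10704}$ ($F = \frac{\left(- \frac{1}{3}\right) \frac{1}{223}}{-16} = \left(- \frac{1}{3}\right) \frac{1}{223} \left(- \frac{1}{16}\right) = \left(- \frac{1}{669}\right) \left(- \frac{1}{16}\right) = \frac{1}{10704} \approx 9.3423 \cdot 10^{-5}$)
$\sqrt{F + 42353} = \sqrt{\frac{1}{10704} + 42353} = \sqrt{\frac{453346513}{10704}} = \frac{\sqrt{303288817197}}{2676}$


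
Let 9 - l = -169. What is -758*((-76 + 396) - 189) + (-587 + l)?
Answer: -99707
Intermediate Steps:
l = 178 (l = 9 - 1*(-169) = 9 + 169 = 178)
-758*((-76 + 396) - 189) + (-587 + l) = -758*((-76 + 396) - 189) + (-587 + 178) = -758*(320 - 189) - 409 = -758*131 - 409 = -99298 - 409 = -99707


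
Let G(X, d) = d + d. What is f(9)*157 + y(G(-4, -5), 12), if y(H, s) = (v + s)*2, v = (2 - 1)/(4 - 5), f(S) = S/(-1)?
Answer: -1391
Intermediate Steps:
f(S) = -S (f(S) = S*(-1) = -S)
G(X, d) = 2*d
v = -1 (v = 1/(-1) = 1*(-1) = -1)
y(H, s) = -2 + 2*s (y(H, s) = (-1 + s)*2 = -2 + 2*s)
f(9)*157 + y(G(-4, -5), 12) = -1*9*157 + (-2 + 2*12) = -9*157 + (-2 + 24) = -1413 + 22 = -1391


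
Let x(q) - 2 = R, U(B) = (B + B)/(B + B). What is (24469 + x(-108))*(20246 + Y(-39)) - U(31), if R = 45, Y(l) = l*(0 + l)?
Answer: 533639771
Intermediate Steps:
Y(l) = l² (Y(l) = l*l = l²)
U(B) = 1 (U(B) = (2*B)/((2*B)) = (2*B)*(1/(2*B)) = 1)
x(q) = 47 (x(q) = 2 + 45 = 47)
(24469 + x(-108))*(20246 + Y(-39)) - U(31) = (24469 + 47)*(20246 + (-39)²) - 1*1 = 24516*(20246 + 1521) - 1 = 24516*21767 - 1 = 533639772 - 1 = 533639771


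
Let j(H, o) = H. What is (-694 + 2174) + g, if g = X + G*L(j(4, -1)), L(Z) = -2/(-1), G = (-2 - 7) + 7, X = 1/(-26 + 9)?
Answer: 25091/17 ≈ 1475.9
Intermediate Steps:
X = -1/17 (X = 1/(-17) = -1/17 ≈ -0.058824)
G = -2 (G = -9 + 7 = -2)
L(Z) = 2 (L(Z) = -2*(-1) = 2)
g = -69/17 (g = -1/17 - 2*2 = -1/17 - 4 = -69/17 ≈ -4.0588)
(-694 + 2174) + g = (-694 + 2174) - 69/17 = 1480 - 69/17 = 25091/17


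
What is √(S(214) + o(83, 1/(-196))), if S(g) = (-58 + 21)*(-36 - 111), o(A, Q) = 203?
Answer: √5642 ≈ 75.113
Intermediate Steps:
S(g) = 5439 (S(g) = -37*(-147) = 5439)
√(S(214) + o(83, 1/(-196))) = √(5439 + 203) = √5642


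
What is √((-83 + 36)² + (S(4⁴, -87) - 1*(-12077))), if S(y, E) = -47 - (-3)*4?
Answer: √14251 ≈ 119.38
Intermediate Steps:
S(y, E) = -35 (S(y, E) = -47 - 1*(-12) = -47 + 12 = -35)
√((-83 + 36)² + (S(4⁴, -87) - 1*(-12077))) = √((-83 + 36)² + (-35 - 1*(-12077))) = √((-47)² + (-35 + 12077)) = √(2209 + 12042) = √14251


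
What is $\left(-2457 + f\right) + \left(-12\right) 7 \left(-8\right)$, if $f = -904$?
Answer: $-2689$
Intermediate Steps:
$\left(-2457 + f\right) + \left(-12\right) 7 \left(-8\right) = \left(-2457 - 904\right) + \left(-12\right) 7 \left(-8\right) = -3361 - -672 = -3361 + 672 = -2689$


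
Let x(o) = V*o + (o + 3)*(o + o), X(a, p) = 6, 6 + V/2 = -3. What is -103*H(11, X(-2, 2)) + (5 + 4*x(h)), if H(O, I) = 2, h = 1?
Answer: -241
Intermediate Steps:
V = -18 (V = -12 + 2*(-3) = -12 - 6 = -18)
x(o) = -18*o + 2*o*(3 + o) (x(o) = -18*o + (o + 3)*(o + o) = -18*o + (3 + o)*(2*o) = -18*o + 2*o*(3 + o))
-103*H(11, X(-2, 2)) + (5 + 4*x(h)) = -103*2 + (5 + 4*(2*1*(-6 + 1))) = -206 + (5 + 4*(2*1*(-5))) = -206 + (5 + 4*(-10)) = -206 + (5 - 40) = -206 - 35 = -241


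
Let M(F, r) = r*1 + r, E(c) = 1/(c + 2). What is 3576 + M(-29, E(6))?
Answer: 14305/4 ≈ 3576.3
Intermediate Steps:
E(c) = 1/(2 + c)
M(F, r) = 2*r (M(F, r) = r + r = 2*r)
3576 + M(-29, E(6)) = 3576 + 2/(2 + 6) = 3576 + 2/8 = 3576 + 2*(⅛) = 3576 + ¼ = 14305/4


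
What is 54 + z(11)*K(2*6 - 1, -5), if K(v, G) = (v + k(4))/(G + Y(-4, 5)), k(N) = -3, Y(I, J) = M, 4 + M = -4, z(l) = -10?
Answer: 782/13 ≈ 60.154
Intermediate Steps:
M = -8 (M = -4 - 4 = -8)
Y(I, J) = -8
K(v, G) = (-3 + v)/(-8 + G) (K(v, G) = (v - 3)/(G - 8) = (-3 + v)/(-8 + G))
54 + z(11)*K(2*6 - 1, -5) = 54 - 10*(-3 + (2*6 - 1))/(-8 - 5) = 54 - 10*(-3 + (12 - 1))/(-13) = 54 - (-10)*(-3 + 11)/13 = 54 - (-10)*8/13 = 54 - 10*(-8/13) = 54 + 80/13 = 782/13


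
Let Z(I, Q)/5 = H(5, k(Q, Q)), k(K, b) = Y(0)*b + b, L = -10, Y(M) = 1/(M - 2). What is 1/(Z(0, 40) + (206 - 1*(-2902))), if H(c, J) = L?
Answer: 1/3058 ≈ 0.00032701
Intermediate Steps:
Y(M) = 1/(-2 + M)
k(K, b) = b/2 (k(K, b) = b/(-2 + 0) + b = b/(-2) + b = -b/2 + b = b/2)
H(c, J) = -10
Z(I, Q) = -50 (Z(I, Q) = 5*(-10) = -50)
1/(Z(0, 40) + (206 - 1*(-2902))) = 1/(-50 + (206 - 1*(-2902))) = 1/(-50 + (206 + 2902)) = 1/(-50 + 3108) = 1/3058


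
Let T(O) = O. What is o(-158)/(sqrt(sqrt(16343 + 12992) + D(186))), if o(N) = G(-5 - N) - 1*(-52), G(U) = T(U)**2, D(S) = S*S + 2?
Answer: 23461/sqrt(34598 + sqrt(29335)) ≈ 125.82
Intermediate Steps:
D(S) = 2 + S**2 (D(S) = S**2 + 2 = 2 + S**2)
G(U) = U**2
o(N) = 52 + (-5 - N)**2 (o(N) = (-5 - N)**2 - 1*(-52) = (-5 - N)**2 + 52 = 52 + (-5 - N)**2)
o(-158)/(sqrt(sqrt(16343 + 12992) + D(186))) = (52 + (5 - 158)**2)/(sqrt(sqrt(16343 + 12992) + (2 + 186**2))) = (52 + (-153)**2)/(sqrt(sqrt(29335) + (2 + 34596))) = (52 + 23409)/(sqrt(sqrt(29335) + 34598)) = 23461/(sqrt(34598 + sqrt(29335))) = 23461/sqrt(34598 + sqrt(29335))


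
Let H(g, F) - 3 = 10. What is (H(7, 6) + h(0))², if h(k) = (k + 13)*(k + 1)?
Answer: 676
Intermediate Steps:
H(g, F) = 13 (H(g, F) = 3 + 10 = 13)
h(k) = (1 + k)*(13 + k) (h(k) = (13 + k)*(1 + k) = (1 + k)*(13 + k))
(H(7, 6) + h(0))² = (13 + (13 + 0² + 14*0))² = (13 + (13 + 0 + 0))² = (13 + 13)² = 26² = 676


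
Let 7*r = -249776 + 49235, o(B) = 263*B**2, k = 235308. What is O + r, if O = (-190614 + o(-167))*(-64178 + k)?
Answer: 8558100036089/7 ≈ 1.2226e+12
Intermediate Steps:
O = 1222585748090 (O = (-190614 + 263*(-167)**2)*(-64178 + 235308) = (-190614 + 263*27889)*171130 = (-190614 + 7334807)*171130 = 7144193*171130 = 1222585748090)
r = -200541/7 (r = (-249776 + 49235)/7 = (1/7)*(-200541) = -200541/7 ≈ -28649.)
O + r = 1222585748090 - 200541/7 = 8558100036089/7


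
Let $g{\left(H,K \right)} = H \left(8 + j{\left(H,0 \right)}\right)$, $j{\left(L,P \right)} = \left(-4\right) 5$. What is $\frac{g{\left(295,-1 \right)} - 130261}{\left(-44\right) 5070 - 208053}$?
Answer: $\frac{133801}{431133} \approx 0.31035$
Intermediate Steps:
$j{\left(L,P \right)} = -20$
$g{\left(H,K \right)} = - 12 H$ ($g{\left(H,K \right)} = H \left(8 - 20\right) = H \left(-12\right) = - 12 H$)
$\frac{g{\left(295,-1 \right)} - 130261}{\left(-44\right) 5070 - 208053} = \frac{\left(-12\right) 295 - 130261}{\left(-44\right) 5070 - 208053} = \frac{-3540 - 130261}{-223080 - 208053} = - \frac{133801}{-431133} = \left(-133801\right) \left(- \frac{1}{431133}\right) = \frac{133801}{431133}$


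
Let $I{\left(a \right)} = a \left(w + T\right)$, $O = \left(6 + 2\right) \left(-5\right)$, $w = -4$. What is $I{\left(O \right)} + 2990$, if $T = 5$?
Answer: $2950$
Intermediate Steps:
$O = -40$ ($O = 8 \left(-5\right) = -40$)
$I{\left(a \right)} = a$ ($I{\left(a \right)} = a \left(-4 + 5\right) = a 1 = a$)
$I{\left(O \right)} + 2990 = -40 + 2990 = 2950$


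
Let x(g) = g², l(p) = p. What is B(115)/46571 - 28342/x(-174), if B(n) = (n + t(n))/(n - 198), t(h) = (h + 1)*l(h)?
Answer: -54980165993/58514319234 ≈ -0.93960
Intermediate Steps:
t(h) = h*(1 + h) (t(h) = (h + 1)*h = (1 + h)*h = h*(1 + h))
B(n) = (n + n*(1 + n))/(-198 + n) (B(n) = (n + n*(1 + n))/(n - 198) = (n + n*(1 + n))/(-198 + n))
B(115)/46571 - 28342/x(-174) = (115*(2 + 115)/(-198 + 115))/46571 - 28342/((-174)²) = (115*117/(-83))*(1/46571) - 28342/30276 = (115*(-1/83)*117)*(1/46571) - 28342*1/30276 = -13455/83*1/46571 - 14171/15138 = -13455/3865393 - 14171/15138 = -54980165993/58514319234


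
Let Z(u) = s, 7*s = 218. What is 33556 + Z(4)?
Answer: 235110/7 ≈ 33587.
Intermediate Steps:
s = 218/7 (s = (⅐)*218 = 218/7 ≈ 31.143)
Z(u) = 218/7
33556 + Z(4) = 33556 + 218/7 = 235110/7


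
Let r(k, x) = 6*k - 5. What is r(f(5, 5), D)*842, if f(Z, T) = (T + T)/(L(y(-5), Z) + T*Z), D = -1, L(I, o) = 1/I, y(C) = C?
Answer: -67360/31 ≈ -2172.9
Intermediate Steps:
f(Z, T) = 2*T/(-1/5 + T*Z) (f(Z, T) = (T + T)/(1/(-5) + T*Z) = (2*T)/(-1/5 + T*Z) = 2*T/(-1/5 + T*Z))
r(k, x) = -5 + 6*k
r(f(5, 5), D)*842 = (-5 + 6*(10*5/(-1 + 5*5*5)))*842 = (-5 + 6*(10*5/(-1 + 125)))*842 = (-5 + 6*(10*5/124))*842 = (-5 + 6*(10*5*(1/124)))*842 = (-5 + 6*(25/62))*842 = (-5 + 75/31)*842 = -80/31*842 = -67360/31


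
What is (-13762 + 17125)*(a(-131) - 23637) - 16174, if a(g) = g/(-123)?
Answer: -3259656754/41 ≈ -7.9504e+7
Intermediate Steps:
a(g) = -g/123 (a(g) = g*(-1/123) = -g/123)
(-13762 + 17125)*(a(-131) - 23637) - 16174 = (-13762 + 17125)*(-1/123*(-131) - 23637) - 16174 = 3363*(131/123 - 23637) - 16174 = 3363*(-2907220/123) - 16174 = -3258993620/41 - 16174 = -3259656754/41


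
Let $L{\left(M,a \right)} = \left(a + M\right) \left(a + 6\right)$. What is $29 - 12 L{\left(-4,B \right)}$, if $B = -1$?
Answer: $329$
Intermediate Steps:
$L{\left(M,a \right)} = \left(6 + a\right) \left(M + a\right)$ ($L{\left(M,a \right)} = \left(M + a\right) \left(6 + a\right) = \left(6 + a\right) \left(M + a\right)$)
$29 - 12 L{\left(-4,B \right)} = 29 - 12 \left(\left(-1\right)^{2} + 6 \left(-4\right) + 6 \left(-1\right) - -4\right) = 29 - 12 \left(1 - 24 - 6 + 4\right) = 29 - -300 = 29 + 300 = 329$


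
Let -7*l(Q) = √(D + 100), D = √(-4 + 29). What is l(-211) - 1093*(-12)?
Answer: 13116 - √105/7 ≈ 13115.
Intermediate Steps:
D = 5 (D = √25 = 5)
l(Q) = -√105/7 (l(Q) = -√(5 + 100)/7 = -√105/7)
l(-211) - 1093*(-12) = -√105/7 - 1093*(-12) = -√105/7 - 1*(-13116) = -√105/7 + 13116 = 13116 - √105/7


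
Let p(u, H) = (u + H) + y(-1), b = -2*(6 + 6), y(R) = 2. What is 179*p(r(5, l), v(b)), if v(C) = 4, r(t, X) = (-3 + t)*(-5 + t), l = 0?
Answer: 1074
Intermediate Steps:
r(t, X) = (-5 + t)*(-3 + t)
b = -24 (b = -2*12 = -24)
p(u, H) = 2 + H + u (p(u, H) = (u + H) + 2 = (H + u) + 2 = 2 + H + u)
179*p(r(5, l), v(b)) = 179*(2 + 4 + (15 + 5² - 8*5)) = 179*(2 + 4 + (15 + 25 - 40)) = 179*(2 + 4 + 0) = 179*6 = 1074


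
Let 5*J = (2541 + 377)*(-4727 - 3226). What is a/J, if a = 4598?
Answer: -1045/1054857 ≈ -0.00099066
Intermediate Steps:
J = -23206854/5 (J = ((2541 + 377)*(-4727 - 3226))/5 = (2918*(-7953))/5 = (1/5)*(-23206854) = -23206854/5 ≈ -4.6414e+6)
a/J = 4598/(-23206854/5) = 4598*(-5/23206854) = -1045/1054857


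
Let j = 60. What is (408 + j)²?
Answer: 219024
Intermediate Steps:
(408 + j)² = (408 + 60)² = 468² = 219024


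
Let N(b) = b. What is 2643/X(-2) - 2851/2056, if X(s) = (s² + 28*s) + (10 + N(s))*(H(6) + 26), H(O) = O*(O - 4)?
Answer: 392963/43176 ≈ 9.1014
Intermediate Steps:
H(O) = O*(-4 + O)
X(s) = 380 + s² + 66*s (X(s) = (s² + 28*s) + (10 + s)*(6*(-4 + 6) + 26) = (s² + 28*s) + (10 + s)*(6*2 + 26) = (s² + 28*s) + (10 + s)*(12 + 26) = (s² + 28*s) + (10 + s)*38 = (s² + 28*s) + (380 + 38*s) = 380 + s² + 66*s)
2643/X(-2) - 2851/2056 = 2643/(380 + (-2)² + 66*(-2)) - 2851/2056 = 2643/(380 + 4 - 132) - 2851*1/2056 = 2643/252 - 2851/2056 = 2643*(1/252) - 2851/2056 = 881/84 - 2851/2056 = 392963/43176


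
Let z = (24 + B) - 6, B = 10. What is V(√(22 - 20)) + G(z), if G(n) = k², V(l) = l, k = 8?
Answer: 64 + √2 ≈ 65.414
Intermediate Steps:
z = 28 (z = (24 + 10) - 6 = 34 - 6 = 28)
G(n) = 64 (G(n) = 8² = 64)
V(√(22 - 20)) + G(z) = √(22 - 20) + 64 = √2 + 64 = 64 + √2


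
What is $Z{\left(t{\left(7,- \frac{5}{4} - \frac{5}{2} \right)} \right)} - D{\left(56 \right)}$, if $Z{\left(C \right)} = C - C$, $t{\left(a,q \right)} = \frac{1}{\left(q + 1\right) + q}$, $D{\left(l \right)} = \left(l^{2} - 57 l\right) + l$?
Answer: $0$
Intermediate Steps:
$D{\left(l \right)} = l^{2} - 56 l$
$t{\left(a,q \right)} = \frac{1}{1 + 2 q}$ ($t{\left(a,q \right)} = \frac{1}{\left(1 + q\right) + q} = \frac{1}{1 + 2 q}$)
$Z{\left(C \right)} = 0$
$Z{\left(t{\left(7,- \frac{5}{4} - \frac{5}{2} \right)} \right)} - D{\left(56 \right)} = 0 - 56 \left(-56 + 56\right) = 0 - 56 \cdot 0 = 0 - 0 = 0 + 0 = 0$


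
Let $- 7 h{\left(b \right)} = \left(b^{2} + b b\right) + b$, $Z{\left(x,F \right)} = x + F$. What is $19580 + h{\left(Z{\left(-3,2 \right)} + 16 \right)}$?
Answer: $\frac{136595}{7} \approx 19514.0$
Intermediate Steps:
$Z{\left(x,F \right)} = F + x$
$h{\left(b \right)} = - \frac{2 b^{2}}{7} - \frac{b}{7}$ ($h{\left(b \right)} = - \frac{\left(b^{2} + b b\right) + b}{7} = - \frac{\left(b^{2} + b^{2}\right) + b}{7} = - \frac{2 b^{2} + b}{7} = - \frac{b + 2 b^{2}}{7} = - \frac{2 b^{2}}{7} - \frac{b}{7}$)
$19580 + h{\left(Z{\left(-3,2 \right)} + 16 \right)} = 19580 - \frac{\left(\left(2 - 3\right) + 16\right) \left(1 + 2 \left(\left(2 - 3\right) + 16\right)\right)}{7} = 19580 - \frac{\left(-1 + 16\right) \left(1 + 2 \left(-1 + 16\right)\right)}{7} = 19580 - \frac{15 \left(1 + 2 \cdot 15\right)}{7} = 19580 - \frac{15 \left(1 + 30\right)}{7} = 19580 - \frac{15}{7} \cdot 31 = 19580 - \frac{465}{7} = \frac{136595}{7}$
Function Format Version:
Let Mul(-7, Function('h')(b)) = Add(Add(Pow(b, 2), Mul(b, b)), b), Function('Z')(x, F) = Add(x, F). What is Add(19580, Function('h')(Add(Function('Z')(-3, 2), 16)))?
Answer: Rational(136595, 7) ≈ 19514.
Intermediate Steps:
Function('Z')(x, F) = Add(F, x)
Function('h')(b) = Add(Mul(Rational(-2, 7), Pow(b, 2)), Mul(Rational(-1, 7), b)) (Function('h')(b) = Mul(Rational(-1, 7), Add(Add(Pow(b, 2), Mul(b, b)), b)) = Mul(Rational(-1, 7), Add(Add(Pow(b, 2), Pow(b, 2)), b)) = Mul(Rational(-1, 7), Add(Mul(2, Pow(b, 2)), b)) = Mul(Rational(-1, 7), Add(b, Mul(2, Pow(b, 2)))) = Add(Mul(Rational(-2, 7), Pow(b, 2)), Mul(Rational(-1, 7), b)))
Add(19580, Function('h')(Add(Function('Z')(-3, 2), 16))) = Add(19580, Mul(Rational(-1, 7), Add(Add(2, -3), 16), Add(1, Mul(2, Add(Add(2, -3), 16))))) = Add(19580, Mul(Rational(-1, 7), Add(-1, 16), Add(1, Mul(2, Add(-1, 16))))) = Add(19580, Mul(Rational(-1, 7), 15, Add(1, Mul(2, 15)))) = Add(19580, Mul(Rational(-1, 7), 15, Add(1, 30))) = Add(19580, Mul(Rational(-1, 7), 15, 31)) = Add(19580, Rational(-465, 7)) = Rational(136595, 7)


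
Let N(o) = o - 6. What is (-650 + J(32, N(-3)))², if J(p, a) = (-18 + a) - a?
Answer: 446224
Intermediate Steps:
N(o) = -6 + o
J(p, a) = -18
(-650 + J(32, N(-3)))² = (-650 - 18)² = (-668)² = 446224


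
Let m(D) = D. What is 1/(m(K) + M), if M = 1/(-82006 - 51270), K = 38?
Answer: 133276/5064487 ≈ 0.026316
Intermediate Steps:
M = -1/133276 (M = 1/(-133276) = -1/133276 ≈ -7.5032e-6)
1/(m(K) + M) = 1/(38 - 1/133276) = 1/(5064487/133276) = 133276/5064487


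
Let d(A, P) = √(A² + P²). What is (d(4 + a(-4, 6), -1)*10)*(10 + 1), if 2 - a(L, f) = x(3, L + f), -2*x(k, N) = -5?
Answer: 55*√53 ≈ 400.41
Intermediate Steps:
x(k, N) = 5/2 (x(k, N) = -½*(-5) = 5/2)
a(L, f) = -½ (a(L, f) = 2 - 1*5/2 = 2 - 5/2 = -½)
(d(4 + a(-4, 6), -1)*10)*(10 + 1) = (√((4 - ½)² + (-1)²)*10)*(10 + 1) = (√((7/2)² + 1)*10)*11 = (√(49/4 + 1)*10)*11 = (√(53/4)*10)*11 = ((√53/2)*10)*11 = (5*√53)*11 = 55*√53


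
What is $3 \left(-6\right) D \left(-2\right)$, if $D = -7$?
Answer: $-252$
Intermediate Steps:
$3 \left(-6\right) D \left(-2\right) = 3 \left(-6\right) \left(-7\right) \left(-2\right) = \left(-18\right) \left(-7\right) \left(-2\right) = 126 \left(-2\right) = -252$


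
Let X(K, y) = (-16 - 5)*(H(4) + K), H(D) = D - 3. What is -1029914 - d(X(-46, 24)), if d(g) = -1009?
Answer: -1028905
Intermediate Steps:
H(D) = -3 + D
X(K, y) = -21 - 21*K (X(K, y) = (-16 - 5)*((-3 + 4) + K) = -21*(1 + K) = -21 - 21*K)
-1029914 - d(X(-46, 24)) = -1029914 - 1*(-1009) = -1029914 + 1009 = -1028905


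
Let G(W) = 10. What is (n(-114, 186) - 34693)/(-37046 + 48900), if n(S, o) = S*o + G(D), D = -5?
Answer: -55887/11854 ≈ -4.7146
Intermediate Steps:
n(S, o) = 10 + S*o (n(S, o) = S*o + 10 = 10 + S*o)
(n(-114, 186) - 34693)/(-37046 + 48900) = ((10 - 114*186) - 34693)/(-37046 + 48900) = ((10 - 21204) - 34693)/11854 = (-21194 - 34693)*(1/11854) = -55887*1/11854 = -55887/11854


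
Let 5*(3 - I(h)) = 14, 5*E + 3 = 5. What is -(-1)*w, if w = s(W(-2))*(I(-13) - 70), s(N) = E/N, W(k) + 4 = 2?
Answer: 349/25 ≈ 13.960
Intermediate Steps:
E = 2/5 (E = -3/5 + (1/5)*5 = -3/5 + 1 = 2/5 ≈ 0.40000)
I(h) = 1/5 (I(h) = 3 - 1/5*14 = 3 - 14/5 = 1/5)
W(k) = -2 (W(k) = -4 + 2 = -2)
s(N) = 2/(5*N)
w = 349/25 (w = ((2/5)/(-2))*(1/5 - 70) = ((2/5)*(-1/2))*(-349/5) = -1/5*(-349/5) = 349/25 ≈ 13.960)
-(-1)*w = -(-1)*349/25 = -1*(-349/25) = 349/25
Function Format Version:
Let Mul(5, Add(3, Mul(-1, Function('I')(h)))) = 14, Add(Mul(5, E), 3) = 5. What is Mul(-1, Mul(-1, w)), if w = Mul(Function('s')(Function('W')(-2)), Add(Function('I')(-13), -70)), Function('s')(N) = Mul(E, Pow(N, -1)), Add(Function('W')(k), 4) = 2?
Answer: Rational(349, 25) ≈ 13.960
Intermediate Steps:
E = Rational(2, 5) (E = Add(Rational(-3, 5), Mul(Rational(1, 5), 5)) = Add(Rational(-3, 5), 1) = Rational(2, 5) ≈ 0.40000)
Function('I')(h) = Rational(1, 5) (Function('I')(h) = Add(3, Mul(Rational(-1, 5), 14)) = Add(3, Rational(-14, 5)) = Rational(1, 5))
Function('W')(k) = -2 (Function('W')(k) = Add(-4, 2) = -2)
Function('s')(N) = Mul(Rational(2, 5), Pow(N, -1))
w = Rational(349, 25) (w = Mul(Mul(Rational(2, 5), Pow(-2, -1)), Add(Rational(1, 5), -70)) = Mul(Mul(Rational(2, 5), Rational(-1, 2)), Rational(-349, 5)) = Mul(Rational(-1, 5), Rational(-349, 5)) = Rational(349, 25) ≈ 13.960)
Mul(-1, Mul(-1, w)) = Mul(-1, Mul(-1, Rational(349, 25))) = Mul(-1, Rational(-349, 25)) = Rational(349, 25)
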